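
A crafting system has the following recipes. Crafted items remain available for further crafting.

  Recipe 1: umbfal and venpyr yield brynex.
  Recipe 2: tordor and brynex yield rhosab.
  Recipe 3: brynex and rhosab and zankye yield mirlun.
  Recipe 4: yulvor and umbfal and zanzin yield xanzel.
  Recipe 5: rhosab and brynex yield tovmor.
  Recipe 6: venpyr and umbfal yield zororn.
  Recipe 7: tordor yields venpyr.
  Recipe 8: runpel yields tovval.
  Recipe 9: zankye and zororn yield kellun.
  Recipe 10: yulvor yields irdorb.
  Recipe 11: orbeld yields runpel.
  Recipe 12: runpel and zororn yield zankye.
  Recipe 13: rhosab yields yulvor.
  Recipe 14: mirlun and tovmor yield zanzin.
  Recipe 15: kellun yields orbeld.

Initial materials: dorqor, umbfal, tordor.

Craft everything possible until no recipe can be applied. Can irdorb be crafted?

tordor → venpyr (Recipe 7).
Using Recipe 1, umbfal and venpyr make brynex.
tordor and brynex → rhosab (Recipe 2).
rhosab → yulvor (Recipe 13).
yulvor → irdorb (Recipe 10).

Yes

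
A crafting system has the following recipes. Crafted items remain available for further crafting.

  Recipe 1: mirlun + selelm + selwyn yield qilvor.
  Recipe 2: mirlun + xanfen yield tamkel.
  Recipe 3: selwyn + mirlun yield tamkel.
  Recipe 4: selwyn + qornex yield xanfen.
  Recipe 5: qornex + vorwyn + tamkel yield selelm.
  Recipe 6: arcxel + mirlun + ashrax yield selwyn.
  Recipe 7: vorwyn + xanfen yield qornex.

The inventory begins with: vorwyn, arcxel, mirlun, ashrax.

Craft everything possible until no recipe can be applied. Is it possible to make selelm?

selelm would need qornex, vorwyn, and tamkel (Recipe 5), but qornex is never obtained.

No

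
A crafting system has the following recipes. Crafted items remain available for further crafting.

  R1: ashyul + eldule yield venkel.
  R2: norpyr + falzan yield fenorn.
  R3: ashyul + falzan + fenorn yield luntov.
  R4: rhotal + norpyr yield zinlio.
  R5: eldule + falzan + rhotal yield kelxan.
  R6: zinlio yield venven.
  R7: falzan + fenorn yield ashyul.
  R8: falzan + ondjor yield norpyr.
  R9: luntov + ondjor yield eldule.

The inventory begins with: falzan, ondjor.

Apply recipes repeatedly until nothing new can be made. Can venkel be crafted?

Yes

falzan + ondjor → norpyr (R8).
Using R2, norpyr and falzan make fenorn.
Using R7, falzan and fenorn make ashyul.
Using R3, ashyul, falzan, and fenorn make luntov.
Using R9, luntov and ondjor make eldule.
ashyul + eldule → venkel (R1).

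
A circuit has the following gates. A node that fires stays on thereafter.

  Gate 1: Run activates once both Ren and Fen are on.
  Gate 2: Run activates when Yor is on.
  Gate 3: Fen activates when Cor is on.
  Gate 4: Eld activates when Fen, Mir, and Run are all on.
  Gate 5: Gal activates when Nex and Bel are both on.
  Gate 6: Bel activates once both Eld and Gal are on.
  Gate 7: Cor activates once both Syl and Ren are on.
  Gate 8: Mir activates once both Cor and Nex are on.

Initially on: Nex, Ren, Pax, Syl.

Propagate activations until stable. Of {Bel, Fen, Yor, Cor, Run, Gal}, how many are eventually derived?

Gate 7: Syl and Ren on → Cor on.
Cor is on, so Fen activates (Gate 3).
Gate 1: Ren and Fen on → Run on.
Bel would need Eld and Gal (Gate 6), but Gal never turns on.
Fen: reached.
No rule produces Yor, and it is not given.
Cor: reached.
Run: reached.
Gal would need Nex and Bel (Gate 5), but Bel never turns on.
Reached: Fen, Cor, and Run — 3 of the 6.

3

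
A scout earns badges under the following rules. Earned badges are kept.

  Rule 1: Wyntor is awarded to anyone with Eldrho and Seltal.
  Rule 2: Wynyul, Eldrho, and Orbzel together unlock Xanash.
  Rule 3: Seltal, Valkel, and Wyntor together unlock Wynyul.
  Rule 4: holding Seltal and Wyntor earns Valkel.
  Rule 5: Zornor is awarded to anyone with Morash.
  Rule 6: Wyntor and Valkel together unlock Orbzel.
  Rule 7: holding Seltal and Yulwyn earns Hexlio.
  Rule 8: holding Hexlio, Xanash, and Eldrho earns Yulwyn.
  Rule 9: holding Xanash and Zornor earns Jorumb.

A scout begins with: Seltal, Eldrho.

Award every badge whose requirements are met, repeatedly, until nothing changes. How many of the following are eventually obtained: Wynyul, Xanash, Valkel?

3

With Eldrho and Seltal, Wyntor is earned (Rule 1).
With Seltal and Wyntor, Valkel is earned (Rule 4).
With Seltal, Valkel, and Wyntor, Wynyul is earned (Rule 3).
With Wyntor and Valkel, Orbzel is earned (Rule 6).
With Wynyul, Eldrho, and Orbzel, Xanash is earned (Rule 2).
Wynyul: reached.
Xanash: reached.
Valkel: reached.
All 3 are reached.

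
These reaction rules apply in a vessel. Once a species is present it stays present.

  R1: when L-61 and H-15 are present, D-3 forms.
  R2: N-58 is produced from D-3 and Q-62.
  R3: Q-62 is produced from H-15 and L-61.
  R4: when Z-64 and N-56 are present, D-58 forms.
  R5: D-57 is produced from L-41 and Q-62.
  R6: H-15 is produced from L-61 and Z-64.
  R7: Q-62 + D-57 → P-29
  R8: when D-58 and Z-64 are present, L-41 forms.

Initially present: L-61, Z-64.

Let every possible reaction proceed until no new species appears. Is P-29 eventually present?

No

P-29 would need Q-62 and D-57 (R7), but D-57 never forms.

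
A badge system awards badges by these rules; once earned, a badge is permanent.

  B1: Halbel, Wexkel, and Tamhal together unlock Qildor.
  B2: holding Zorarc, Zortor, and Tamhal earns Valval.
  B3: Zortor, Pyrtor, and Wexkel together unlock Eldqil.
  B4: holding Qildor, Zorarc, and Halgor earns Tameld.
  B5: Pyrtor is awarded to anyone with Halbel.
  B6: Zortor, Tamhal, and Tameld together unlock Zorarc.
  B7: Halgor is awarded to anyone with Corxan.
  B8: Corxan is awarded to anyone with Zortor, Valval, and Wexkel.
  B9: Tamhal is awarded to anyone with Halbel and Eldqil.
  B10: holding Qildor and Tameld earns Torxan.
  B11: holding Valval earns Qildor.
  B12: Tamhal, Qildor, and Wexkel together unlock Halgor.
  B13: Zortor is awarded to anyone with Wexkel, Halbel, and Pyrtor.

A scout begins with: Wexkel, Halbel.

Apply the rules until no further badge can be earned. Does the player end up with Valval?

No

Valval would need Zorarc, Zortor, and Tamhal (B2), but Zorarc is never earned.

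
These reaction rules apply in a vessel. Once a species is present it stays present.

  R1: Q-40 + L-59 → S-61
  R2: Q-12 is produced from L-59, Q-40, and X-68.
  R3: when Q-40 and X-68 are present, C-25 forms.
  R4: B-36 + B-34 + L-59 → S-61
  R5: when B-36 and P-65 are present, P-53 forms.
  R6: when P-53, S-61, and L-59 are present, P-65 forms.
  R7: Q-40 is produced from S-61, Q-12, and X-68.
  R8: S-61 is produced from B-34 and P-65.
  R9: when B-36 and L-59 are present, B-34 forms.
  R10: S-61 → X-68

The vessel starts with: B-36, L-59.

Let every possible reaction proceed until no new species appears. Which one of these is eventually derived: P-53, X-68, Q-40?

B-36 and L-59 present → B-34 forms (R9).
B-36, B-34, and L-59 present → S-61 forms (R4).
S-61 present → X-68 forms (R10).
Q-40 would need S-61, Q-12, and X-68 (R7), but Q-12 never forms. P-53 would need B-36 and P-65 (R5), but P-65 never forms.

X-68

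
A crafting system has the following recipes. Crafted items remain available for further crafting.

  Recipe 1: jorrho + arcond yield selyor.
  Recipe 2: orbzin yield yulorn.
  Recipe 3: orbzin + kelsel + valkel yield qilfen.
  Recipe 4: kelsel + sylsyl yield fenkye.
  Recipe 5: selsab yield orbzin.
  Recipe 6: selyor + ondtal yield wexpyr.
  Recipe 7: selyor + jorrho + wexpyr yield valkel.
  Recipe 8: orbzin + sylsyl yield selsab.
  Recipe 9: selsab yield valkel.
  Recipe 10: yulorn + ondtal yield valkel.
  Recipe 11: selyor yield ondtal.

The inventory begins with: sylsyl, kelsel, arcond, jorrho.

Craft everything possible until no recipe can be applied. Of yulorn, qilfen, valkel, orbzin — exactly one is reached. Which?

valkel

jorrho + arcond → selyor (Recipe 1).
selyor → ondtal (Recipe 11).
selyor + ondtal → wexpyr (Recipe 6).
selyor + jorrho + wexpyr → valkel (Recipe 7).
qilfen would need orbzin, kelsel, and valkel (Recipe 3), but orbzin is never obtained. yulorn would need orbzin (Recipe 2), but orbzin is never obtained. orbzin would need selsab (Recipe 5), but selsab is never obtained.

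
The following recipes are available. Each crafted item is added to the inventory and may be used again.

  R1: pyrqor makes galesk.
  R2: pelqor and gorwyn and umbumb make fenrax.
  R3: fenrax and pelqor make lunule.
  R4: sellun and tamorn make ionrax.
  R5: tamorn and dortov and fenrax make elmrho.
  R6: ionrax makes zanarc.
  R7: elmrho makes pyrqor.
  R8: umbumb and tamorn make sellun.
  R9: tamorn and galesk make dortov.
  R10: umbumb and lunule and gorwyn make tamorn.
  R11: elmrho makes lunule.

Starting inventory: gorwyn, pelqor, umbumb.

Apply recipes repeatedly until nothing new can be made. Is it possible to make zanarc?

Yes

pelqor and gorwyn and umbumb → fenrax (R2).
fenrax and pelqor → lunule (R3).
Using R10, umbumb, lunule, and gorwyn make tamorn.
umbumb and tamorn → sellun (R8).
Using R4, sellun and tamorn make ionrax.
ionrax → zanarc (R6).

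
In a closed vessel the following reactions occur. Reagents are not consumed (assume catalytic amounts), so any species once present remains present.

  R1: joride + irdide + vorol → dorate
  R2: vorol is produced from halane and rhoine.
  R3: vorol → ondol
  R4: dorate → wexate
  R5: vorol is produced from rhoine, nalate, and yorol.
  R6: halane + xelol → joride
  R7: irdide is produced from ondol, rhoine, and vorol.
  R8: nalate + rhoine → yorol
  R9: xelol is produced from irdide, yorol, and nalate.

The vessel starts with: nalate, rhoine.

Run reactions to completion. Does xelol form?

Yes

nalate and rhoine present → yorol forms (R8).
rhoine, nalate, and yorol present → vorol forms (R5).
vorol present → ondol forms (R3).
ondol, rhoine, and vorol present → irdide forms (R7).
irdide, yorol, and nalate present → xelol forms (R9).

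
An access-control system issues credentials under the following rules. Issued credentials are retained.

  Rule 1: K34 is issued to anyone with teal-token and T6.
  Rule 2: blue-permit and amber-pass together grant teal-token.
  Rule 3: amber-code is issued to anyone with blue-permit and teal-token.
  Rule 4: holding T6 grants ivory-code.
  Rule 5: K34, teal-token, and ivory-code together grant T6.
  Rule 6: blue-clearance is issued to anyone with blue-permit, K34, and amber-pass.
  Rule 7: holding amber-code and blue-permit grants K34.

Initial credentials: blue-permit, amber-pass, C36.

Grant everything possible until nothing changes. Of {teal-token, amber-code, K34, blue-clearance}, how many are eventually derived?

4

Holding blue-permit and amber-pass grants teal-token (Rule 2).
Holding blue-permit and teal-token grants amber-code (Rule 3).
Holding amber-code and blue-permit grants K34 (Rule 7).
Holding blue-permit, K34, and amber-pass grants blue-clearance (Rule 6).
teal-token: reached.
amber-code: reached.
K34: reached.
blue-clearance: reached.
All 4 are reached.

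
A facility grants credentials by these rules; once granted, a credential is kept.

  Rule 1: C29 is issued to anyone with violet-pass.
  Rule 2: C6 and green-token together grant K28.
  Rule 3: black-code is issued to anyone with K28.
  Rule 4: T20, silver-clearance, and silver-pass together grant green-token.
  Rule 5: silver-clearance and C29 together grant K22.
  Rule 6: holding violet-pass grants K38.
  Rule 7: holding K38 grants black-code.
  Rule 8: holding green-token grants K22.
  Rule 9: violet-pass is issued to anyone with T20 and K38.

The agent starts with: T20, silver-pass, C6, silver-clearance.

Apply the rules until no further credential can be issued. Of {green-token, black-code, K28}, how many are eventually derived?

Holding T20, silver-clearance, and silver-pass grants green-token (Rule 4).
Holding C6 and green-token grants K28 (Rule 2).
Holding K28 grants black-code (Rule 3).
green-token: reached.
black-code: reached.
K28: reached.
All 3 are reached.

3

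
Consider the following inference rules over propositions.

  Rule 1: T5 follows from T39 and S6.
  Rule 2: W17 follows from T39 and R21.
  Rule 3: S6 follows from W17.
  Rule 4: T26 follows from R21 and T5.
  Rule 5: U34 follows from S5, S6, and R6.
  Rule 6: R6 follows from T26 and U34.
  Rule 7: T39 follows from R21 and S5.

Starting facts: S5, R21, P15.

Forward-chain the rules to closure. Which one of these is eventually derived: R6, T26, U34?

R21 and S5 hold, so T39 follows (Rule 7).
From T39 and R21, Rule 2 gives W17.
From W17, Rule 3 gives S6.
From T39 and S6, Rule 1 gives T5.
From R21 and T5, Rule 4 gives T26.
R6 would need T26 and U34 (Rule 6), but U34 is never established. U34 would need S5, S6, and R6 (Rule 5), but R6 is never established.

T26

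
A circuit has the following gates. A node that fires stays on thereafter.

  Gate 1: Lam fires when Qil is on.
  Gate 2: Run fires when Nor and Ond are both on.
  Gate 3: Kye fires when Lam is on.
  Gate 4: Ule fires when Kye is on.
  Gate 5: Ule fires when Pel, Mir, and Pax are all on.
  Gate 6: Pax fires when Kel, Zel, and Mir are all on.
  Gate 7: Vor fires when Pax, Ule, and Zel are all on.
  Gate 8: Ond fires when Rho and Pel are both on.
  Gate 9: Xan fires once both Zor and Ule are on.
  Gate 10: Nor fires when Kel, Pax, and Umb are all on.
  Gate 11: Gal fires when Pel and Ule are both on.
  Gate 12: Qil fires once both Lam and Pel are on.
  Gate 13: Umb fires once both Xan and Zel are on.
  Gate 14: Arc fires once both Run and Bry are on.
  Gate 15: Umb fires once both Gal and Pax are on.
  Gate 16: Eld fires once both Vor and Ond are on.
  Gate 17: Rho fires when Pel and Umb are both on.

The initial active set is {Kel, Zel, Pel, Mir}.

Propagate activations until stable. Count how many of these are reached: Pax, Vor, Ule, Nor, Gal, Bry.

5

Gate 6: Kel, Zel, and Mir on → Pax on.
Gate 5: Pel, Mir, and Pax on → Ule on.
Gate 7: Pax, Ule, and Zel on → Vor on.
Gate 11: Pel and Ule on → Gal on.
Gal and Pax are on, so Umb fires (Gate 15).
Kel, Pax, and Umb are on, so Nor fires (Gate 10).
Pax: reached.
Vor: reached.
Ule: reached.
Nor: reached.
Gal: reached.
No rule produces Bry, and it is not given.
Reached: Pax, Vor, Ule, Nor, and Gal — 5 of the 6.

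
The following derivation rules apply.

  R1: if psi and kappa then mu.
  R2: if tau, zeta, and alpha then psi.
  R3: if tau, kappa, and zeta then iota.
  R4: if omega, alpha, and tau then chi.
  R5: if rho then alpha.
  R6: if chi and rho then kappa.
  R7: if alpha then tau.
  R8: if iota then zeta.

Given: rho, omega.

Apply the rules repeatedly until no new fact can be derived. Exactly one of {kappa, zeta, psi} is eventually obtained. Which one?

kappa

From rho, R5 gives alpha.
From alpha, R7 gives tau.
omega, alpha, and tau hold, so chi follows (R4).
From chi and rho, R6 gives kappa.
psi would need tau, zeta, and alpha (R2), but zeta is never established. zeta would need iota (R8), but iota is never established.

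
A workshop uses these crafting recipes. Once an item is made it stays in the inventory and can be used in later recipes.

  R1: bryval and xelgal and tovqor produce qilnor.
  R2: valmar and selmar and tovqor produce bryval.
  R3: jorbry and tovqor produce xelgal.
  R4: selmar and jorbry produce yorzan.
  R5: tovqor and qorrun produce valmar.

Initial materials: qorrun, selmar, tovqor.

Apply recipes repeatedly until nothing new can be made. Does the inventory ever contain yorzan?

No

yorzan would need selmar and jorbry (R4), but jorbry is never obtained.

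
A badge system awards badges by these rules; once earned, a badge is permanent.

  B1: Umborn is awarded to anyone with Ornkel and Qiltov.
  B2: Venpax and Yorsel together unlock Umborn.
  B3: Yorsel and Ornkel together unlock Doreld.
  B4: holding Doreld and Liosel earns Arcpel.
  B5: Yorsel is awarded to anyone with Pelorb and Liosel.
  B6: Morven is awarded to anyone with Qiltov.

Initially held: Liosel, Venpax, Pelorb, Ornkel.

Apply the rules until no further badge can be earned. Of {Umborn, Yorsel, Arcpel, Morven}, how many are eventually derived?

3

With Pelorb and Liosel, Yorsel is earned (B5).
With Venpax and Yorsel, Umborn is earned (B2).
With Yorsel and Ornkel, Doreld is earned (B3).
With Doreld and Liosel, Arcpel is earned (B4).
Umborn: reached.
Yorsel: reached.
Arcpel: reached.
Morven would need Qiltov (B6), but Qiltov is never earned.
Reached: Umborn, Yorsel, and Arcpel — 3 of the 4.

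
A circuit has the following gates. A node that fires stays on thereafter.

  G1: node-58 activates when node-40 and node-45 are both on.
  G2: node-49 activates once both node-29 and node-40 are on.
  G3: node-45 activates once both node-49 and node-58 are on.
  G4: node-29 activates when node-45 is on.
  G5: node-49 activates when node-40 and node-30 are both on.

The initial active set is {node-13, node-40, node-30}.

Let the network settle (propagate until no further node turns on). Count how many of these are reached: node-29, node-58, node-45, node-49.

node-40 and node-30 are on, so node-49 activates (G5).
node-29 would need node-45 (G4), but node-45 never turns on.
node-58 would need node-40 and node-45 (G1), but node-45 never turns on.
node-45 would need node-49 and node-58 (G3), but node-58 never turns on.
node-49: reached.
Reached: node-49 — 1 of the 4.

1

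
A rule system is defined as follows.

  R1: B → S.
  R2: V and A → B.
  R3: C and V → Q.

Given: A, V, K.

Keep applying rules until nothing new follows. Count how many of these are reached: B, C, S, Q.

2

From V and A, R2 gives B.
From B, R1 gives S.
B: reached.
No rule produces C, and it is not given.
S: reached.
Q would need C and V (R3), but C is never established.
Reached: B and S — 2 of the 4.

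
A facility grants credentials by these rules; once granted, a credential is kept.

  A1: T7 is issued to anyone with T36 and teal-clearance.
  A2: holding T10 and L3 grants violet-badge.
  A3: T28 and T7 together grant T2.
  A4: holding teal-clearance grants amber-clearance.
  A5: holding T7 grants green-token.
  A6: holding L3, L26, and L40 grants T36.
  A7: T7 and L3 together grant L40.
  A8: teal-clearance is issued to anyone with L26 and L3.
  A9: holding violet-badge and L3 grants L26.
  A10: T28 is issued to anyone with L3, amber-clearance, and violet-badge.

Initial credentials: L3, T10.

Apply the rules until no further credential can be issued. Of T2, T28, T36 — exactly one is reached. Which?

Holding T10 and L3 grants violet-badge (A2).
Holding violet-badge and L3 grants L26 (A9).
Holding L26 and L3 grants teal-clearance (A8).
Holding teal-clearance grants amber-clearance (A4).
Holding L3, amber-clearance, and violet-badge grants T28 (A10).
T36 would need L3, L26, and L40 (A6), but L40 is never granted. T2 would need T28 and T7 (A3), but T7 is never granted.

T28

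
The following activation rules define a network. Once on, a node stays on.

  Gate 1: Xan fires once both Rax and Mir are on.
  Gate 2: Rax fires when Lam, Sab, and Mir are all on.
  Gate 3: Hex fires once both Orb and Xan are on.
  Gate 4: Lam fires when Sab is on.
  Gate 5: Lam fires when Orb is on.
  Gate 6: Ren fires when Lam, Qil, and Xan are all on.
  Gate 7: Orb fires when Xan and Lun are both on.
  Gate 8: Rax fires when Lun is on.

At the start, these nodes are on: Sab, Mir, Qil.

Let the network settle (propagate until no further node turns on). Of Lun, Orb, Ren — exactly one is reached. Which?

Ren

Gate 4: Sab on → Lam on.
Lam, Sab, and Mir are on, so Rax fires (Gate 2).
Rax and Mir are on, so Xan fires (Gate 1).
Gate 6: Lam, Qil, and Xan on → Ren on.
No rule produces Lun, and it is not given. Orb would need Xan and Lun (Gate 7), but Lun never turns on.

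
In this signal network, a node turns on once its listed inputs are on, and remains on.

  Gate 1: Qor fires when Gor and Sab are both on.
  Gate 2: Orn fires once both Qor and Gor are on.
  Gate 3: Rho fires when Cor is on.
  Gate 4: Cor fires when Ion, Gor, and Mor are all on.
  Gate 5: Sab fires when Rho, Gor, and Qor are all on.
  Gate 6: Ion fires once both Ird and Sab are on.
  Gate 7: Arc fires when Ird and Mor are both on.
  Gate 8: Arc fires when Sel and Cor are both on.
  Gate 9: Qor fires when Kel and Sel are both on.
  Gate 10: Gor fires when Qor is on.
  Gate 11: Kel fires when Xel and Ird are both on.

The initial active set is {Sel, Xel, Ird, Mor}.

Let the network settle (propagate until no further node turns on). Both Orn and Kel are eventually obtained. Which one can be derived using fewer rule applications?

Kel: Xel and Ird are on, so Kel fires (Gate 11). [1 rule application]
Orn: Xel and Ird are on, so Kel fires (Gate 11). Gate 9: Kel and Sel on → Qor on. Gate 10: Qor on → Gor on. Qor and Gor are on, so Orn fires (Gate 2). [4 rule applications]
Kel needs fewer.

Kel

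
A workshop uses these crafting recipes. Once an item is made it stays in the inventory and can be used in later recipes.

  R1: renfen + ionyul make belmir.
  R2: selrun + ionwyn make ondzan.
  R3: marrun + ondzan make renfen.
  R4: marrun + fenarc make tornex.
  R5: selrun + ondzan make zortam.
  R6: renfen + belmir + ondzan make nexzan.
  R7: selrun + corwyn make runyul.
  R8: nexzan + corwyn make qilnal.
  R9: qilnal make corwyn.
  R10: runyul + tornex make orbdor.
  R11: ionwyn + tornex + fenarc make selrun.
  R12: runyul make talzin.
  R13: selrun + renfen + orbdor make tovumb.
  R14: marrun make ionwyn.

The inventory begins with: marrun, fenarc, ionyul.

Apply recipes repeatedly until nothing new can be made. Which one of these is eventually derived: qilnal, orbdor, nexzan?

marrun + fenarc → tornex (R4).
marrun → ionwyn (R14).
ionwyn + tornex + fenarc → selrun (R11).
Using R2, selrun and ionwyn make ondzan.
Using R3, marrun and ondzan make renfen.
Using R1, renfen and ionyul make belmir.
renfen + belmir + ondzan → nexzan (R6).
orbdor would need runyul and tornex (R10), but runyul is never obtained. qilnal would need nexzan and corwyn (R8), but corwyn is never obtained.

nexzan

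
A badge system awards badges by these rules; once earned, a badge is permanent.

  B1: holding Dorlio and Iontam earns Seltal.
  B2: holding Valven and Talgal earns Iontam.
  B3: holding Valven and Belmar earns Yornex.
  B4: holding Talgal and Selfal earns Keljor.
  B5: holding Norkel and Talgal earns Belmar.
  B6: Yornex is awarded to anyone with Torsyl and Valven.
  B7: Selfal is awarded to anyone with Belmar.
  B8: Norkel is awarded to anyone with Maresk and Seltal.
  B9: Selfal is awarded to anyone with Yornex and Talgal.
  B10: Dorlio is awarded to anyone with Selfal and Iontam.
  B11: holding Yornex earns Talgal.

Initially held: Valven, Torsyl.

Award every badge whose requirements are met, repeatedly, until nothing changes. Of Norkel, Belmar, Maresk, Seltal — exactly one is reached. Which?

With Torsyl and Valven, Yornex is earned (B6).
With Yornex, Talgal is earned (B11).
With Yornex and Talgal, Selfal is earned (B9).
With Valven and Talgal, Iontam is earned (B2).
With Selfal and Iontam, Dorlio is earned (B10).
With Dorlio and Iontam, Seltal is earned (B1).
Belmar would need Norkel and Talgal (B5), but Norkel is never earned. No rule produces Maresk, and it is not given. Norkel would need Maresk and Seltal (B8), but Maresk is never earned.

Seltal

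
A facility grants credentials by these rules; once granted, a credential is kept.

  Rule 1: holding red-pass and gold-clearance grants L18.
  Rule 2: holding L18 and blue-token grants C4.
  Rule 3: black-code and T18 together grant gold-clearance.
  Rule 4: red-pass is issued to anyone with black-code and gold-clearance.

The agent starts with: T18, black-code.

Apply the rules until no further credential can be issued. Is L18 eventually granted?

Holding black-code and T18 grants gold-clearance (Rule 3).
Holding black-code and gold-clearance grants red-pass (Rule 4).
Holding red-pass and gold-clearance grants L18 (Rule 1).

Yes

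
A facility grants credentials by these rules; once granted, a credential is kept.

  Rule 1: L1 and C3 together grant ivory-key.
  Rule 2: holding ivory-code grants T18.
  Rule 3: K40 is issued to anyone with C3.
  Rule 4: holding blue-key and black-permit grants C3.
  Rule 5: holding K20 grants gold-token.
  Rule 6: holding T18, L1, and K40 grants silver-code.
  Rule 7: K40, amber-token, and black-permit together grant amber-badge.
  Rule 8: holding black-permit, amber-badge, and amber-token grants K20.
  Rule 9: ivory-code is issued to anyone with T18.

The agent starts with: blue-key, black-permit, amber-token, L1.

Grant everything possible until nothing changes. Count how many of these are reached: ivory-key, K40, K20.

3

Holding blue-key and black-permit grants C3 (Rule 4).
Holding L1 and C3 grants ivory-key (Rule 1).
Holding C3 grants K40 (Rule 3).
Holding K40, amber-token, and black-permit grants amber-badge (Rule 7).
Holding black-permit, amber-badge, and amber-token grants K20 (Rule 8).
ivory-key: reached.
K40: reached.
K20: reached.
All 3 are reached.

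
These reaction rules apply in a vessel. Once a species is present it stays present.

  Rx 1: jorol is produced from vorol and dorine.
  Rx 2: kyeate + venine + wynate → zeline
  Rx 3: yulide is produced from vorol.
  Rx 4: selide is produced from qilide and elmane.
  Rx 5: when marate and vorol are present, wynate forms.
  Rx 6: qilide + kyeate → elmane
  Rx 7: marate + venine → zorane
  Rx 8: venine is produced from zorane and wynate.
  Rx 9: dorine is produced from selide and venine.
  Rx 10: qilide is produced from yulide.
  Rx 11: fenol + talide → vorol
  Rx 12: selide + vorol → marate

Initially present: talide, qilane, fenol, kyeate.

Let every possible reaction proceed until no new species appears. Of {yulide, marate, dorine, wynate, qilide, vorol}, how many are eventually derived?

5

fenol and talide present → vorol forms (Rx 11).
vorol present → yulide forms (Rx 3).
yulide present → qilide forms (Rx 10).
qilide and kyeate present → elmane forms (Rx 6).
qilide and elmane present → selide forms (Rx 4).
selide and vorol present → marate forms (Rx 12).
marate and vorol present → wynate forms (Rx 5).
yulide: reached.
marate: reached.
dorine would need selide and venine (Rx 9), but venine never forms.
wynate: reached.
qilide: reached.
vorol: reached.
Reached: yulide, marate, wynate, qilide, and vorol — 5 of the 6.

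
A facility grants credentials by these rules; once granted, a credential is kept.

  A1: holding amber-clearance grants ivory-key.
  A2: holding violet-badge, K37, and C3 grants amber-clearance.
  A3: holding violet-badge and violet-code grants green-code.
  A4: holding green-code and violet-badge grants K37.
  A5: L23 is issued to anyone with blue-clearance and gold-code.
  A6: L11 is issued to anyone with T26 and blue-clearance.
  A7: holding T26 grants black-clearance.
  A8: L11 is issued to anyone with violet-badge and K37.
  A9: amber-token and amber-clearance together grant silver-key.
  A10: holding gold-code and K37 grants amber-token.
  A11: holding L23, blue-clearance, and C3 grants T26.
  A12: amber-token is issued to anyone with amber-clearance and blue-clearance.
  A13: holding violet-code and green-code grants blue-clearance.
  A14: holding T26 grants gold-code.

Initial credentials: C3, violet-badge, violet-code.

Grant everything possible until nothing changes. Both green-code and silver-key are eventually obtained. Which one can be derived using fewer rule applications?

green-code: Holding violet-badge and violet-code grants green-code (A3). [1 rule application]
silver-key: Holding violet-badge and violet-code grants green-code (A3). Holding violet-code and green-code grants blue-clearance (A13). Holding green-code and violet-badge grants K37 (A4). Holding violet-badge, K37, and C3 grants amber-clearance (A2). Holding amber-clearance and blue-clearance grants amber-token (A12). Holding amber-token and amber-clearance grants silver-key (A9). [6 rule applications]
green-code needs fewer.

green-code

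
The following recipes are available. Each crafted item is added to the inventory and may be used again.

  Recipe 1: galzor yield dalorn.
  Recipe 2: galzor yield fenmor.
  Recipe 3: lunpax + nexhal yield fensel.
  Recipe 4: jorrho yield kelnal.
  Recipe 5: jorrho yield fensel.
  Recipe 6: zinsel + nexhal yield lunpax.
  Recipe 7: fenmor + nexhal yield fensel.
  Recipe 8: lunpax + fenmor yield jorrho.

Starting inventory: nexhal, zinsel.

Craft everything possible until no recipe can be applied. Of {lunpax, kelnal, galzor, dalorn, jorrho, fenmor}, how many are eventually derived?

1

Using Recipe 6, zinsel and nexhal make lunpax.
lunpax: reached.
kelnal would need jorrho (Recipe 4), but jorrho is never obtained.
No rule produces galzor, and it is not given.
dalorn would need galzor (Recipe 1), but galzor is never obtained.
jorrho would need lunpax and fenmor (Recipe 8), but fenmor is never obtained.
fenmor would need galzor (Recipe 2), but galzor is never obtained.
Reached: lunpax — 1 of the 6.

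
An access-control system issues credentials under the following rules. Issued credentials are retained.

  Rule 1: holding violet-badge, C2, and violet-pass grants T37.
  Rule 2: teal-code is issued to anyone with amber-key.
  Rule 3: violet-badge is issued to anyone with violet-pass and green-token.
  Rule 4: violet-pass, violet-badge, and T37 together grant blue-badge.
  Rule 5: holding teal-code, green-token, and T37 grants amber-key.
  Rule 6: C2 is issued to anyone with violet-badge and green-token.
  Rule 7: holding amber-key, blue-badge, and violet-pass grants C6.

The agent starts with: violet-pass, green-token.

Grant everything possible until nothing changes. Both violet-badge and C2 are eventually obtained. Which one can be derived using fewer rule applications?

violet-badge: Holding violet-pass and green-token grants violet-badge (Rule 3). [1 rule application]
C2: Holding violet-pass and green-token grants violet-badge (Rule 3). Holding violet-badge and green-token grants C2 (Rule 6). [2 rule applications]
violet-badge needs fewer.

violet-badge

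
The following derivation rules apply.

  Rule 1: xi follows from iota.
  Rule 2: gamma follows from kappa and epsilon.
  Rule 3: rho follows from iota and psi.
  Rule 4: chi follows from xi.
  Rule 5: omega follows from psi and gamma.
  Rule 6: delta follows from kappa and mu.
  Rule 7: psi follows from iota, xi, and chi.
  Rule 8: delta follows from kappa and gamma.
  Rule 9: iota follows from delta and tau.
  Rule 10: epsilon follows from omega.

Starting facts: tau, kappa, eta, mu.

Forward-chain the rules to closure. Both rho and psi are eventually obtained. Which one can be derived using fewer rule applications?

psi: kappa and mu hold, so delta follows (Rule 6). From delta and tau, Rule 9 gives iota. From iota, Rule 1 gives xi. xi holds, so chi follows (Rule 4). iota, xi, and chi hold, so psi follows (Rule 7). [5 rule applications]
rho: From kappa and mu, Rule 6 gives delta. From delta and tau, Rule 9 gives iota. iota holds, so xi follows (Rule 1). From xi, Rule 4 gives chi. From iota, xi, and chi, Rule 7 gives psi. iota and psi hold, so rho follows (Rule 3). [6 rule applications]
psi needs fewer.

psi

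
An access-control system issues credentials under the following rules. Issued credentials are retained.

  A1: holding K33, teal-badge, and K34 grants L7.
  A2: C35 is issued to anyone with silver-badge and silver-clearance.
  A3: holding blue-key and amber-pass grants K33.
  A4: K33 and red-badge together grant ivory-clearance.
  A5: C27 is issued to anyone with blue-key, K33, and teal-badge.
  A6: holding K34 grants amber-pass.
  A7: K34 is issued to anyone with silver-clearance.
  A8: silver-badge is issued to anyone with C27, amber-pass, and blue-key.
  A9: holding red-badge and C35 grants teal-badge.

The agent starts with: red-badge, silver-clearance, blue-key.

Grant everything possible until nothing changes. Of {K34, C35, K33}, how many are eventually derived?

Holding silver-clearance grants K34 (A7).
Holding K34 grants amber-pass (A6).
Holding blue-key and amber-pass grants K33 (A3).
K34: reached.
C35 would need silver-badge and silver-clearance (A2), but silver-badge is never granted.
K33: reached.
Reached: K34 and K33 — 2 of the 3.

2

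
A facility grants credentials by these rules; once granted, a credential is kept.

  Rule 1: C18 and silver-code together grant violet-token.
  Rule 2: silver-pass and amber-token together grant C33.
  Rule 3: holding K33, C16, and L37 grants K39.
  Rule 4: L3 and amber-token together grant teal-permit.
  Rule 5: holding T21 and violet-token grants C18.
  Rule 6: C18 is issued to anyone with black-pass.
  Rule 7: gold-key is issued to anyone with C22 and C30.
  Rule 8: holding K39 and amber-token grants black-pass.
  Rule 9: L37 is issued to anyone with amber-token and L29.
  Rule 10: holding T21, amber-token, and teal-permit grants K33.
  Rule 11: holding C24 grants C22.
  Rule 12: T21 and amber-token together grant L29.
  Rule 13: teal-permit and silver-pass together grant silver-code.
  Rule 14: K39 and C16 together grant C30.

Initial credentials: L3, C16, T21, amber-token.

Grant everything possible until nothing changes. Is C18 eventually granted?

Yes

Holding T21 and amber-token grants L29 (Rule 12).
Holding L3 and amber-token grants teal-permit (Rule 4).
Holding amber-token and L29 grants L37 (Rule 9).
Holding T21, amber-token, and teal-permit grants K33 (Rule 10).
Holding K33, C16, and L37 grants K39 (Rule 3).
Holding K39 and amber-token grants black-pass (Rule 8).
Holding black-pass grants C18 (Rule 6).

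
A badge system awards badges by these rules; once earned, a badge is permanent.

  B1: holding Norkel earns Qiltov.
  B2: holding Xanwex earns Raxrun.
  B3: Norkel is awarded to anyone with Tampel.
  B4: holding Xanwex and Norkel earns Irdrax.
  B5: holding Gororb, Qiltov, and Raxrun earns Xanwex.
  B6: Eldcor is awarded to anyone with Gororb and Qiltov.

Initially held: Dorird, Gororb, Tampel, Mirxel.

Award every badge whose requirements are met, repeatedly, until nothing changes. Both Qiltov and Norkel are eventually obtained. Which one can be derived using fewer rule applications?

Norkel

Norkel: With Tampel, Norkel is earned (B3). [1 rule application]
Qiltov: With Tampel, Norkel is earned (B3). With Norkel, Qiltov is earned (B1). [2 rule applications]
Norkel needs fewer.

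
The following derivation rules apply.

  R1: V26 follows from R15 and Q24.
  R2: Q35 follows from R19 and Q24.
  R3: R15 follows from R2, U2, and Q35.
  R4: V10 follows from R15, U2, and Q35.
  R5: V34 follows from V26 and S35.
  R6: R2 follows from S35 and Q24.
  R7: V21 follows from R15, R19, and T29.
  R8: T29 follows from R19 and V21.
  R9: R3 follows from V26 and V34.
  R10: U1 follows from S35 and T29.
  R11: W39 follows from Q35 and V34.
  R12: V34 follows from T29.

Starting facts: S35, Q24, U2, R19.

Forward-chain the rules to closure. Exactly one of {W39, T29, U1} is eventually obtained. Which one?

S35 and Q24 hold, so R2 follows (R6).
R19 and Q24 hold, so Q35 follows (R2).
R2, U2, and Q35 hold, so R15 follows (R3).
From R15 and Q24, R1 gives V26.
V26 and S35 hold, so V34 follows (R5).
Q35 and V34 hold, so W39 follows (R11).
U1 would need S35 and T29 (R10), but T29 is never established. T29 would need R19 and V21 (R8), but V21 is never established.

W39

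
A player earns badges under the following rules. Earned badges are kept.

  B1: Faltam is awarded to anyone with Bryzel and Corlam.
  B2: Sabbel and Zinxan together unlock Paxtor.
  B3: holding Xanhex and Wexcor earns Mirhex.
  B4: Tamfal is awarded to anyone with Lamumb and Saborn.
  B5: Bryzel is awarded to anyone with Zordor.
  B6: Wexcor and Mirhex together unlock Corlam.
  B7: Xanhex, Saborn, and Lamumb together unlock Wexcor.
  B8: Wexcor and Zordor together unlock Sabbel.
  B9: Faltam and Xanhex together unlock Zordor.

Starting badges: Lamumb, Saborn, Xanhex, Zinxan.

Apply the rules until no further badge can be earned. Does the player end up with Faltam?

Faltam would need Bryzel and Corlam (B1), but Bryzel is never earned.

No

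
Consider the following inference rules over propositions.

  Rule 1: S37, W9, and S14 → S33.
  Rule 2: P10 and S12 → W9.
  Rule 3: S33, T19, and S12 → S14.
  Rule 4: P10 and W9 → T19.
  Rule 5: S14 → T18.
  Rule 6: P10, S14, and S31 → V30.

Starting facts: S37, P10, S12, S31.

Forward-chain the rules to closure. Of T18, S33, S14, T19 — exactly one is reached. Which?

P10 and S12 hold, so W9 follows (Rule 2).
From P10 and W9, Rule 4 gives T19.
S33 would need S37, W9, and S14 (Rule 1), but S14 is never established. T18 would need S14 (Rule 5), but S14 is never established. S14 would need S33, T19, and S12 (Rule 3), but S33 is never established.

T19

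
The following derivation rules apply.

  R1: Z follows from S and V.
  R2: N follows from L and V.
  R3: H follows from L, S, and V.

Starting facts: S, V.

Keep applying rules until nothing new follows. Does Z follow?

From S and V, R1 gives Z.

Yes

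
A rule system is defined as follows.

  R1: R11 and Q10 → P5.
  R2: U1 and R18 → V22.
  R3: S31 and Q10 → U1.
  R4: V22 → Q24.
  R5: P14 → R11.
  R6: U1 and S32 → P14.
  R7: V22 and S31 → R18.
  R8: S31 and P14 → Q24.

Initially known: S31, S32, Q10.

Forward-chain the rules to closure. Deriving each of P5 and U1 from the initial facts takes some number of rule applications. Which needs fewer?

U1: From S31 and Q10, R3 gives U1. [1 rule application]
P5: S31 and Q10 hold, so U1 follows (R3). From U1 and S32, R6 gives P14. From P14, R5 gives R11. From R11 and Q10, R1 gives P5. [4 rule applications]
U1 needs fewer.

U1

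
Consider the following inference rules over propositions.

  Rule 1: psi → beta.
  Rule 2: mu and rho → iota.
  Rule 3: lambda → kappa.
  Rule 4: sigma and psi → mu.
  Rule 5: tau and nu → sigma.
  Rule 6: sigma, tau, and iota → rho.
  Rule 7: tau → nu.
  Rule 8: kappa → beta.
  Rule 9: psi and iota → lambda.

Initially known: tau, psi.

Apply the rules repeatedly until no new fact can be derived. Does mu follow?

tau holds, so nu follows (Rule 7).
tau and nu hold, so sigma follows (Rule 5).
sigma and psi hold, so mu follows (Rule 4).

Yes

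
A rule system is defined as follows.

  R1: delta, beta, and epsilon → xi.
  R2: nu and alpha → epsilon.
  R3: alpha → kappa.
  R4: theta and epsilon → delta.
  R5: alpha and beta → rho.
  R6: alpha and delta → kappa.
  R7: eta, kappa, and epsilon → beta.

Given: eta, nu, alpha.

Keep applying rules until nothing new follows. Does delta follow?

delta would need theta and epsilon (R4), but theta is never established.

No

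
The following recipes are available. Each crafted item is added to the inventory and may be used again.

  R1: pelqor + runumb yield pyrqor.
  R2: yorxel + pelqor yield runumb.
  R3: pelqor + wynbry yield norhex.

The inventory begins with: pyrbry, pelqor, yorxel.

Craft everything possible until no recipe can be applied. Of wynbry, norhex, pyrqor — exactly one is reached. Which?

yorxel + pelqor → runumb (R2).
pelqor + runumb → pyrqor (R1).
norhex would need pelqor and wynbry (R3), but wynbry is never obtained. No rule produces wynbry, and it is not given.

pyrqor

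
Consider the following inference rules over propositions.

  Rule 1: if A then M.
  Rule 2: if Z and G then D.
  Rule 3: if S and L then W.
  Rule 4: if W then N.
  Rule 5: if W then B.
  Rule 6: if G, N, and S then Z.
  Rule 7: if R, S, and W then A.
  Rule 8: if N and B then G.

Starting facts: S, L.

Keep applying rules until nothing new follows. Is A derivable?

No

A would need R, S, and W (Rule 7), but R is never established.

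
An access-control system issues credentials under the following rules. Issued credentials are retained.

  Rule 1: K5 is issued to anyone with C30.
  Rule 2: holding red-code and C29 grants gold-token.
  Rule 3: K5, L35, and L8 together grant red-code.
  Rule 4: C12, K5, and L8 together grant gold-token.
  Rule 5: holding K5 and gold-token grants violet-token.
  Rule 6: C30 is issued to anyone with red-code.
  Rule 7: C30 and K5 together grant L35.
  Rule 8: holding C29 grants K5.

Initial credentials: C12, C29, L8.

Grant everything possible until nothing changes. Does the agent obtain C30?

No

C30 would need red-code (Rule 6), but red-code is never granted.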